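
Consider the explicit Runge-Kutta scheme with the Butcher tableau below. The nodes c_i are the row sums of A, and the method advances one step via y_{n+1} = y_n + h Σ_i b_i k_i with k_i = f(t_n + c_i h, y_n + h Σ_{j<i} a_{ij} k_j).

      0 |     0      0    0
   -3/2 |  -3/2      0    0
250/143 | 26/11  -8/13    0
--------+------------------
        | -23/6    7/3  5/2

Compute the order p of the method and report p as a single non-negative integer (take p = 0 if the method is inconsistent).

b = (-23/6, 7/3, 5/2)
c = (0, -3/2, 250/143)
Ac = (0, 0, 12/13)
Σ b_i: (-23/6)·1 + 7/3·1 + 5/2·1 = 1 ✓
b·c: 7/3·(-3/2) + 5/2·250/143 = 249/286 ≠ 1/2 ⇒ order 1.

1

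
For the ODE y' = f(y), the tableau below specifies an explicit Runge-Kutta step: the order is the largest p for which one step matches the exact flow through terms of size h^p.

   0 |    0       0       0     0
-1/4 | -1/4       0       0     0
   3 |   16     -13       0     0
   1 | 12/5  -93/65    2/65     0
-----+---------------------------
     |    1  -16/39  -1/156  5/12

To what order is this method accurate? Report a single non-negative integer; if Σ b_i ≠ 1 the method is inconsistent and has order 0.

4

b = (1, -16/39, -1/156, 5/12)
c = (0, -1/4, 3, 1)
Ac = (0, 0, 13/4, 9/20)
Σ b_i: 1·1 + (-16/39)·1 + (-1/156)·1 + 5/12·1 = 1 ✓
b·c: (-16/39)·(-1/4) + (-1/156)·3 + 5/12·1 = 1/2 ✓
b·c²: (-16/39)·1/16 + (-1/156)·9 + 5/12·1 = 1/3 ✓
b·Ac: (-1/156)·13/4 + 5/12·9/20 = 1/6 ✓
b·c³: (-16/39)·(-1/64) + (-1/156)·27 + 5/12·1 = 1/4 ✓
b·(c∘Ac): (-1/156)·39/4 + 5/12·9/20 = 1/8 ✓
b·Ac²: (-1/156)·(-13/16) + 5/12·3/16 = 1/12 ✓
b·A²c: 5/12·1/10 = 1/24 ✓; 4 stages ⇒ order 4.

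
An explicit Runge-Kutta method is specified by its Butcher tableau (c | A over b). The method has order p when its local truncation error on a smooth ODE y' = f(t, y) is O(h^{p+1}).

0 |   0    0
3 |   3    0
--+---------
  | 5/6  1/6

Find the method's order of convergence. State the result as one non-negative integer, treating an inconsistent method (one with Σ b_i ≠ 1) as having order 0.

2

b = (5/6, 1/6)
c = (0, 3)
Σ b_i: 5/6·1 + 1/6·1 = 1 ✓
b·c: 1/6·3 = 1/2 ✓; 2 stages ⇒ order 2.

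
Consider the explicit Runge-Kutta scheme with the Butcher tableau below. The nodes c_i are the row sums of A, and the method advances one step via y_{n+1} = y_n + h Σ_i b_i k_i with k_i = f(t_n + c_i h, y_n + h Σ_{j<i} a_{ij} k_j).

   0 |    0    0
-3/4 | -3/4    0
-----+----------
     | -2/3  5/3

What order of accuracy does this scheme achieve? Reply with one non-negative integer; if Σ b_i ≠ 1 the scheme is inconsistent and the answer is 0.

1

b = (-2/3, 5/3)
c = (0, -3/4)
Σ b_i: (-2/3)·1 + 5/3·1 = 1 ✓
b·c: 5/3·(-3/4) = -5/4 ≠ 1/2 ⇒ order 1.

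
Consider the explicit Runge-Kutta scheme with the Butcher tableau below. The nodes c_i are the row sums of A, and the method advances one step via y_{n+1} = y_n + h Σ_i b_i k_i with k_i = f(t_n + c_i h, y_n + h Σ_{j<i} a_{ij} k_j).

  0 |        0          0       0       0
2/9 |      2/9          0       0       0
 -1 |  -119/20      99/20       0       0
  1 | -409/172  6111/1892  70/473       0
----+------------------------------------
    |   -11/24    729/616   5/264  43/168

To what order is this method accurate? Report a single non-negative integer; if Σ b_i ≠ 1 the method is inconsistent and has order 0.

4

b = (-11/24, 729/616, 5/264, 43/168)
c = (0, 2/9, -1, 1)
Ac = (0, 0, 11/10, 49/86)
Σ b_i: (-11/24)·1 + 729/616·1 + 5/264·1 + 43/168·1 = 1 ✓
b·c: 729/616·2/9 + 5/264·(-1) + 43/168·1 = 1/2 ✓
b·c²: 729/616·4/81 + 5/264·1 + 43/168·1 = 1/3 ✓
b·Ac: 5/264·11/10 + 43/168·49/86 = 1/6 ✓
b·c³: 729/616·8/729 + 5/264·(-1) + 43/168·1 = 1/4 ✓
b·(c∘Ac): 5/264·(-11/10) + 43/168·49/86 = 1/8 ✓
b·Ac²: 5/264·11/45 + 43/168·119/387 = 1/12 ✓
b·A²c: 43/168·7/43 = 1/24 ✓; 4 stages ⇒ order 4.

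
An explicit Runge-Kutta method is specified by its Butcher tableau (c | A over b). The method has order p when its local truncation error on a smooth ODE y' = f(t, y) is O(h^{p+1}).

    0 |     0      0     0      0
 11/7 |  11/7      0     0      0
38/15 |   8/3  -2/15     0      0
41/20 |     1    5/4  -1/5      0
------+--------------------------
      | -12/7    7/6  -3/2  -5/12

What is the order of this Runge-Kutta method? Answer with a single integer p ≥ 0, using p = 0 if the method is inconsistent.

b = (-12/7, 7/6, -3/2, -5/12)
c = (0, 11/7, 38/15, 41/20)
Ac = (0, 0, -22/105, 3061/2100)
Σ b_i: (-12/7)·1 + 7/6·1 + (-3/2)·1 + (-5/12)·1 = -69/28 ≠ 1 ⇒ order 0.

0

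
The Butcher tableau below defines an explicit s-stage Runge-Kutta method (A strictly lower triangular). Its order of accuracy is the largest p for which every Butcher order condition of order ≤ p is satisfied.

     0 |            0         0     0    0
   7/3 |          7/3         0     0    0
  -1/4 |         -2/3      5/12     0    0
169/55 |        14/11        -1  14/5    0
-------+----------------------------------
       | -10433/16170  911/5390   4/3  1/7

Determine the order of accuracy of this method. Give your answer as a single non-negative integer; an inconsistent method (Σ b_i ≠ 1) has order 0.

b = (-10433/16170, 911/5390, 4/3, 1/7)
c = (0, 7/3, -1/4, 169/55)
Ac = (0, 0, 35/36, -91/30)
Σ b_i: (-10433/16170)·1 + 911/5390·1 + 4/3·1 + 1/7·1 = 1 ✓
b·c: 911/5390·7/3 + 4/3·(-1/4) + 1/7·169/55 = 1/2 ✓
b·c²: 911/5390·49/9 + 4/3·1/16 + 1/7·28561/3025 = 1793191/762300 ≠ 1/3 ⇒ order 2.
b·Ac: 4/3·35/36 + 1/7·(-91/30) = 233/270 ≠ 1/6

2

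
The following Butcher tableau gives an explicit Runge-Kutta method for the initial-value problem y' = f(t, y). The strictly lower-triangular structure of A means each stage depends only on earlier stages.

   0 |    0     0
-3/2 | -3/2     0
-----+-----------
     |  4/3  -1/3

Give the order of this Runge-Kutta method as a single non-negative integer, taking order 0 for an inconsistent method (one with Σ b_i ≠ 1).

b = (4/3, -1/3)
c = (0, -3/2)
Σ b_i: 4/3·1 + (-1/3)·1 = 1 ✓
b·c: (-1/3)·(-3/2) = 1/2 ✓; 2 stages ⇒ order 2.

2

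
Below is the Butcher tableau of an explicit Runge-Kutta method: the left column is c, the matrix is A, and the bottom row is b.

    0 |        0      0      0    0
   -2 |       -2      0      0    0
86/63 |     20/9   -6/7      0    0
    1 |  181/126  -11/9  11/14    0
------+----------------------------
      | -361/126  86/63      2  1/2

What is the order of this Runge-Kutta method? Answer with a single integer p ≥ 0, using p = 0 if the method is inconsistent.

2

b = (-361/126, 86/63, 2, 1/2)
c = (0, -2, 86/63, 1)
Ac = (0, 0, 12/7, 517/147)
Σ b_i: (-361/126)·1 + 86/63·1 + 2·1 + 1/2·1 = 1 ✓
b·c: 86/63·(-2) + 2·86/63 + 1/2·1 = 1/2 ✓
b·c²: 86/63·4 + 2·7396/3969 + 1/2·1 = 76897/7938 ≠ 1/3 ⇒ order 2.
b·Ac: 2·12/7 + 1/2·517/147 = 1525/294 ≠ 1/6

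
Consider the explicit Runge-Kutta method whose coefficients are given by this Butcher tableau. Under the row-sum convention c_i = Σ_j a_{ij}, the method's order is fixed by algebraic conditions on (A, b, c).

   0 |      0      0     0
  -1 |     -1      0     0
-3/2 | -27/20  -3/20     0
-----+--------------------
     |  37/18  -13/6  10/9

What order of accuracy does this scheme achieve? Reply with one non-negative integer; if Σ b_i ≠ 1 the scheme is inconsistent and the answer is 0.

b = (37/18, -13/6, 10/9)
c = (0, -1, -3/2)
Ac = (0, 0, 3/20)
Σ b_i: 37/18·1 + (-13/6)·1 + 10/9·1 = 1 ✓
b·c: (-13/6)·(-1) + 10/9·(-3/2) = 1/2 ✓
b·c²: (-13/6)·1 + 10/9·9/4 = 1/3 ✓
b·Ac: 10/9·3/20 = 1/6 ✓; 3 stages ⇒ order 3.

3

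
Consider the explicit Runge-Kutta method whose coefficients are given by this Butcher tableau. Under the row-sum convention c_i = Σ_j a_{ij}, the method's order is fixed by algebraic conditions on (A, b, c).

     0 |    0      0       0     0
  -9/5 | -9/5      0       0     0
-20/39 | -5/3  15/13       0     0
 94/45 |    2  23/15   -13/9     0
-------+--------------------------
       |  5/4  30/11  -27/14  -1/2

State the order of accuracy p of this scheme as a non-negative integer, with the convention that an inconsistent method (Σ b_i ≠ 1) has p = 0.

b = (5/4, 30/11, -27/14, -1/2)
c = (0, -9/5, -20/39, 94/45)
Ac = (0, 0, -27/13, -1363/675)
Σ b_i: 5/4·1 + 30/11·1 + (-27/14)·1 + (-1/2)·1 = 477/308 ≠ 1 ⇒ order 0.

0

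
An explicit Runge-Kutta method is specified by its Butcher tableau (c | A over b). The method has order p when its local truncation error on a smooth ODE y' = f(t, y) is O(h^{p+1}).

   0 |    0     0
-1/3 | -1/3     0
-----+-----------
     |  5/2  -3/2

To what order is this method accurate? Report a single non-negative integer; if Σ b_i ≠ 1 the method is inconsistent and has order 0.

2

b = (5/2, -3/2)
c = (0, -1/3)
Σ b_i: 5/2·1 + (-3/2)·1 = 1 ✓
b·c: (-3/2)·(-1/3) = 1/2 ✓; 2 stages ⇒ order 2.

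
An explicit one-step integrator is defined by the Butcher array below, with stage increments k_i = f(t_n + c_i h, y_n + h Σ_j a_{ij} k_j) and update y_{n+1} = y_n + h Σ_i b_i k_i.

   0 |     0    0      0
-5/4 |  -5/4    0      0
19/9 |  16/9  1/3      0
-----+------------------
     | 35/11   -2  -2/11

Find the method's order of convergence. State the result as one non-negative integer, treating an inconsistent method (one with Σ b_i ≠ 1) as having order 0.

b = (35/11, -2, -2/11)
c = (0, -5/4, 19/9)
Ac = (0, 0, -5/12)
Σ b_i: 35/11·1 + (-2)·1 + (-2/11)·1 = 1 ✓
b·c: (-2)·(-5/4) + (-2/11)·19/9 = 419/198 ≠ 1/2 ⇒ order 1.

1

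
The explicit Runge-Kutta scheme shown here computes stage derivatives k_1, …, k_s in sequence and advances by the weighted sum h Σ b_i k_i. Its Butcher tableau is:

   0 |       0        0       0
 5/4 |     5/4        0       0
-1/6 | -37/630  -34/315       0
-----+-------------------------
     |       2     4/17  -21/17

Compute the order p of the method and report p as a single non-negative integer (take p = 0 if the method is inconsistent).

b = (2, 4/17, -21/17)
c = (0, 5/4, -1/6)
Ac = (0, 0, -17/126)
Σ b_i: 2·1 + 4/17·1 + (-21/17)·1 = 1 ✓
b·c: 4/17·5/4 + (-21/17)·(-1/6) = 1/2 ✓
b·c²: 4/17·25/16 + (-21/17)·1/36 = 1/3 ✓
b·Ac: (-21/17)·(-17/126) = 1/6 ✓; 3 stages ⇒ order 3.

3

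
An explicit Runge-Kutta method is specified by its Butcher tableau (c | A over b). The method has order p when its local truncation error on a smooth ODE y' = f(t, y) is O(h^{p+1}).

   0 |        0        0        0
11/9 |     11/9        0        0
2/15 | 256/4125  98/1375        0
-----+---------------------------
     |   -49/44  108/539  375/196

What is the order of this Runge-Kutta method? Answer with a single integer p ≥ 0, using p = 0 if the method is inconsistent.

b = (-49/44, 108/539, 375/196)
c = (0, 11/9, 2/15)
Ac = (0, 0, 98/1125)
Σ b_i: (-49/44)·1 + 108/539·1 + 375/196·1 = 1 ✓
b·c: 108/539·11/9 + 375/196·2/15 = 1/2 ✓
b·c²: 108/539·121/81 + 375/196·4/225 = 1/3 ✓
b·Ac: 375/196·98/1125 = 1/6 ✓; 3 stages ⇒ order 3.

3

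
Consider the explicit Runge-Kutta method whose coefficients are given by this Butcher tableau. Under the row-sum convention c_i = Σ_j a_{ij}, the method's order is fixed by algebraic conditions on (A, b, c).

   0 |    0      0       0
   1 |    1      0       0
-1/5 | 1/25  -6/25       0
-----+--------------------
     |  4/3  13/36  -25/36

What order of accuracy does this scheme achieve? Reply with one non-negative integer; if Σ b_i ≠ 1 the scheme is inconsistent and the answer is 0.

3

b = (4/3, 13/36, -25/36)
c = (0, 1, -1/5)
Ac = (0, 0, -6/25)
Σ b_i: 4/3·1 + 13/36·1 + (-25/36)·1 = 1 ✓
b·c: 13/36·1 + (-25/36)·(-1/5) = 1/2 ✓
b·c²: 13/36·1 + (-25/36)·1/25 = 1/3 ✓
b·Ac: (-25/36)·(-6/25) = 1/6 ✓; 3 stages ⇒ order 3.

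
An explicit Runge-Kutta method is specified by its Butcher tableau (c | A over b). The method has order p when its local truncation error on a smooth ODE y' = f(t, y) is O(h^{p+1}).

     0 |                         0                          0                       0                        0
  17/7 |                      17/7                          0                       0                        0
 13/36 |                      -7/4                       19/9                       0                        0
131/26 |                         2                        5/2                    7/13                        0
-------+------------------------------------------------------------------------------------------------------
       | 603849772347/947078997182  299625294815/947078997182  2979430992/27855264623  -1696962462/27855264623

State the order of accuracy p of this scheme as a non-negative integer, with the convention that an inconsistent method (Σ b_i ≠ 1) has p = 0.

3

b = (603849772347/947078997182, 299625294815/947078997182, 2979430992/27855264623, -1696962462/27855264623)
c = (0, 17/7, 13/36, 131/26)
Ac = (0, 0, 323/63, 1579/252)
Σ b_i: 603849772347/947078997182·1 + 299625294815/947078997182·1 + 2979430992/27855264623·1 + (-1696962462/27855264623)·1 = 1 ✓
b·c: 299625294815/947078997182·17/7 + 2979430992/27855264623·13/36 + (-1696962462/27855264623)·131/26 = 1/2 ✓
b·c²: 299625294815/947078997182·289/49 + 2979430992/27855264623·169/1296 + (-1696962462/27855264623)·17161/676 = 1/3 ✓
b·Ac: 2979430992/27855264623·323/63 + (-1696962462/27855264623)·1579/252 = 1/6 ✓
b·c³: 299625294815/947078997182·4913/343 + 2979430992/27855264623·2197/46656 + (-1696962462/27855264623)·2248091/17576 = -445630318954967/136880770357422 ≠ 1/4 ⇒ order 3.
b·(c∘Ac): 2979430992/27855264623·4199/2268 + (-1696962462/27855264623)·206849/6552 = -4036835463817/2339842228332 ≠ 1/8
b·Ac²: 2979430992/27855264623·5491/441 + (-1696962462/27855264623)·940819/63504 = 18078892299095/42117160109976 ≠ 1/12
b·A²c: (-1696962462/27855264623)·323/117 = -14054330134/83565793869 ≠ 1/24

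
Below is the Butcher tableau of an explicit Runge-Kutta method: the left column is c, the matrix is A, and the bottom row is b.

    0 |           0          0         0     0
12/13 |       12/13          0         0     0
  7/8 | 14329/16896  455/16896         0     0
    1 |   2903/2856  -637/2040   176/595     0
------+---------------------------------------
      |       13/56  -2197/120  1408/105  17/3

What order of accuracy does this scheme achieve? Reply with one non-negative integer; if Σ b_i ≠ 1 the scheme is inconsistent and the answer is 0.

4

b = (13/56, -2197/120, 1408/105, 17/3)
c = (0, 12/13, 7/8, 1)
Ac = (0, 0, 35/1408, -1/34)
Σ b_i: 13/56·1 + (-2197/120)·1 + 1408/105·1 + 17/3·1 = 1 ✓
b·c: (-2197/120)·12/13 + 1408/105·7/8 + 17/3·1 = 1/2 ✓
b·c²: (-2197/120)·144/169 + 1408/105·49/64 + 17/3·1 = 1/3 ✓
b·Ac: 1408/105·35/1408 + 17/3·(-1/34) = 1/6 ✓
b·c³: (-2197/120)·1728/2197 + 1408/105·343/512 + 17/3·1 = 1/4 ✓
b·(c∘Ac): 1408/105·245/11264 + 17/3·(-1/34) = 1/8 ✓
b·Ac²: 1408/105·105/4576 + 17/3·(-35/884) = 1/12 ✓
b·A²c: 17/3·1/136 = 1/24 ✓; 4 stages ⇒ order 4.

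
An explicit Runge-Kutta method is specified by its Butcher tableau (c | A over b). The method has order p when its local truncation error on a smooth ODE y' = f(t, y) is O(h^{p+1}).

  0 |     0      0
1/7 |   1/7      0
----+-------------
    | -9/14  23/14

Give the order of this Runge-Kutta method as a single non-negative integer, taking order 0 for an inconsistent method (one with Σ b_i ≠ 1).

b = (-9/14, 23/14)
c = (0, 1/7)
Σ b_i: (-9/14)·1 + 23/14·1 = 1 ✓
b·c: 23/14·1/7 = 23/98 ≠ 1/2 ⇒ order 1.

1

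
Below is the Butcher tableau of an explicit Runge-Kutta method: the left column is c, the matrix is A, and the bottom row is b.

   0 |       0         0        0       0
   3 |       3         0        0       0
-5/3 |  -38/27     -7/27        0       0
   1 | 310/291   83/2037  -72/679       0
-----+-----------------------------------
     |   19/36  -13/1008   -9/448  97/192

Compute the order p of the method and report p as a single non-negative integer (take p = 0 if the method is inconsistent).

b = (19/36, -13/1008, -9/448, 97/192)
c = (0, 3, -5/3, 1)
Ac = (0, 0, -7/9, 29/97)
Σ b_i: 19/36·1 + (-13/1008)·1 + (-9/448)·1 + 97/192·1 = 1 ✓
b·c: (-13/1008)·3 + (-9/448)·(-5/3) + 97/192·1 = 1/2 ✓
b·c²: (-13/1008)·9 + (-9/448)·25/9 + 97/192·1 = 1/3 ✓
b·Ac: (-9/448)·(-7/9) + 97/192·29/97 = 1/6 ✓
b·c³: (-13/1008)·27 + (-9/448)·(-125/27) + 97/192·1 = 1/4 ✓
b·(c∘Ac): (-9/448)·35/27 + 97/192·29/97 = 1/8 ✓
b·Ac²: (-9/448)·(-7/3) + 97/192·7/97 = 1/12 ✓
b·A²c: 97/192·8/97 = 1/24 ✓; 4 stages ⇒ order 4.

4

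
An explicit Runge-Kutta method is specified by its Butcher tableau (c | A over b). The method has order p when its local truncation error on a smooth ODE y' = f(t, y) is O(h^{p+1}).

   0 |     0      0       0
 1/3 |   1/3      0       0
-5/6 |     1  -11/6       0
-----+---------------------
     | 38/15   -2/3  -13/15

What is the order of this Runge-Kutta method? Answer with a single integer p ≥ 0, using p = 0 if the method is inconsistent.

b = (38/15, -2/3, -13/15)
c = (0, 1/3, -5/6)
Ac = (0, 0, -11/18)
Σ b_i: 38/15·1 + (-2/3)·1 + (-13/15)·1 = 1 ✓
b·c: (-2/3)·1/3 + (-13/15)·(-5/6) = 1/2 ✓
b·c²: (-2/3)·1/9 + (-13/15)·25/36 = -73/108 ≠ 1/3 ⇒ order 2.
b·Ac: (-13/15)·(-11/18) = 143/270 ≠ 1/6

2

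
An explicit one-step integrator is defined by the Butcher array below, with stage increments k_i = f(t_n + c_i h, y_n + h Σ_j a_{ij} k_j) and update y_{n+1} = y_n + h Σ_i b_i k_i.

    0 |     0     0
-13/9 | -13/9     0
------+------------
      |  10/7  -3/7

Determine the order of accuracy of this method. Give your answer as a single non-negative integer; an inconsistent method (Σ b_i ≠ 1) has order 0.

b = (10/7, -3/7)
c = (0, -13/9)
Σ b_i: 10/7·1 + (-3/7)·1 = 1 ✓
b·c: (-3/7)·(-13/9) = 13/21 ≠ 1/2 ⇒ order 1.

1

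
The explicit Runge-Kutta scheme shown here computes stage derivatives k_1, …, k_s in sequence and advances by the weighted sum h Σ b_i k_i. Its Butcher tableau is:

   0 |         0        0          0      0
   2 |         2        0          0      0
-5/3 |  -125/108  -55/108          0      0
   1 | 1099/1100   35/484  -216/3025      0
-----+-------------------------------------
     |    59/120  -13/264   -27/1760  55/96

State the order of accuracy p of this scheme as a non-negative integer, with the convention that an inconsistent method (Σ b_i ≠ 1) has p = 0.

4

b = (59/120, -13/264, -27/1760, 55/96)
c = (0, 2, -5/3, 1)
Ac = (0, 0, -55/54, 29/110)
Σ b_i: 59/120·1 + (-13/264)·1 + (-27/1760)·1 + 55/96·1 = 1 ✓
b·c: (-13/264)·2 + (-27/1760)·(-5/3) + 55/96·1 = 1/2 ✓
b·c²: (-13/264)·4 + (-27/1760)·25/9 + 55/96·1 = 1/3 ✓
b·Ac: (-27/1760)·(-55/54) + 55/96·29/110 = 1/6 ✓
b·c³: (-13/264)·8 + (-27/1760)·(-125/27) + 55/96·1 = 1/4 ✓
b·(c∘Ac): (-27/1760)·275/162 + 55/96·29/110 = 1/8 ✓
b·Ac²: (-27/1760)·(-55/27) + 55/96·1/11 = 1/12 ✓
b·A²c: 55/96·4/55 = 1/24 ✓; 4 stages ⇒ order 4.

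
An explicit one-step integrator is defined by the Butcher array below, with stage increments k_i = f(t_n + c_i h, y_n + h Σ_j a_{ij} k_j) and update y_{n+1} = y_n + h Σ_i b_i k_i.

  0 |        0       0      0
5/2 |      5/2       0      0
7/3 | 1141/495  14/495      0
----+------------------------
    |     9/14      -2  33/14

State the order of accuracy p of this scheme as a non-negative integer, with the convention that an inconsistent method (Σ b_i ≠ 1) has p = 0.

3

b = (9/14, -2, 33/14)
c = (0, 5/2, 7/3)
Ac = (0, 0, 7/99)
Σ b_i: 9/14·1 + (-2)·1 + 33/14·1 = 1 ✓
b·c: (-2)·5/2 + 33/14·7/3 = 1/2 ✓
b·c²: (-2)·25/4 + 33/14·49/9 = 1/3 ✓
b·Ac: 33/14·7/99 = 1/6 ✓; 3 stages ⇒ order 3.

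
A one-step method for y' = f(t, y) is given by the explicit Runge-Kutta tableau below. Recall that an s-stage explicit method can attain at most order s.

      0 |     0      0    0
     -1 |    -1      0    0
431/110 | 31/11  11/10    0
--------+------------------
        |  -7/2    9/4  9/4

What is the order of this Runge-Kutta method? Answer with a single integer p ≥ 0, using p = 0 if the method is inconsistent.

b = (-7/2, 9/4, 9/4)
c = (0, -1, 431/110)
Ac = (0, 0, -11/10)
Σ b_i: (-7/2)·1 + 9/4·1 + 9/4·1 = 1 ✓
b·c: 9/4·(-1) + 9/4·431/110 = 2889/440 ≠ 1/2 ⇒ order 1.

1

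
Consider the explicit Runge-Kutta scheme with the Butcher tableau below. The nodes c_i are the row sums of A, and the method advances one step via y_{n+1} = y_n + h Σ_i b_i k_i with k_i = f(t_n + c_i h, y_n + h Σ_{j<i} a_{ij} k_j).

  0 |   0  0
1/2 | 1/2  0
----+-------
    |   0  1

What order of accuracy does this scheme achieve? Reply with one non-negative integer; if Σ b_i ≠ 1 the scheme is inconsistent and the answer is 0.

b = (0, 1)
c = (0, 1/2)
Σ b_i: 1·1 = 1 ✓
b·c: 1·1/2 = 1/2 ✓; 2 stages ⇒ order 2.

2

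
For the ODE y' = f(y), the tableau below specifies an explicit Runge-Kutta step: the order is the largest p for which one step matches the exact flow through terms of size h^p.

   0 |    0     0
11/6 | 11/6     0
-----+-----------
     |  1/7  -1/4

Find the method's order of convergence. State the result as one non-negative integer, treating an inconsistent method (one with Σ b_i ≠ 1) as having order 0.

0

b = (1/7, -1/4)
c = (0, 11/6)
Σ b_i: 1/7·1 + (-1/4)·1 = -3/28 ≠ 1 ⇒ order 0.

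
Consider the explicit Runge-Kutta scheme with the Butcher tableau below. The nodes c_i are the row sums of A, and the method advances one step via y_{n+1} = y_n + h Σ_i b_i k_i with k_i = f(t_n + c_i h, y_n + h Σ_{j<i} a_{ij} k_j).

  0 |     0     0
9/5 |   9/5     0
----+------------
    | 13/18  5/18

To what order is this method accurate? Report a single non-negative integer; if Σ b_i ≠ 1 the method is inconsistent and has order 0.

b = (13/18, 5/18)
c = (0, 9/5)
Σ b_i: 13/18·1 + 5/18·1 = 1 ✓
b·c: 5/18·9/5 = 1/2 ✓; 2 stages ⇒ order 2.

2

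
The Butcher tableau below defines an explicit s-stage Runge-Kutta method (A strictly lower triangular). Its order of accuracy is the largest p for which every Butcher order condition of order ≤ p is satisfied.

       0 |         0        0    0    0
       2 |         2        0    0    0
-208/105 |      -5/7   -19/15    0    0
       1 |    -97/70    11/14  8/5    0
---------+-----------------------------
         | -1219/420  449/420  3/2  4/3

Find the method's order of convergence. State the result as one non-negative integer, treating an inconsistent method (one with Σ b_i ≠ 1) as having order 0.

b = (-1219/420, 449/420, 3/2, 4/3)
c = (0, 2, -208/105, 1)
Ac = (0, 0, -38/15, -839/525)
Σ b_i: (-1219/420)·1 + 449/420·1 + 3/2·1 + 4/3·1 = 1 ✓
b·c: 449/420·2 + 3/2·(-208/105) + 4/3·1 = 1/2 ✓
b·c²: 449/420·4 + 3/2·43264/11025 + 4/3·1 = 42247/3675 ≠ 1/3 ⇒ order 2.
b·Ac: 3/2·(-38/15) + 4/3·(-839/525) = -9341/1575 ≠ 1/6

2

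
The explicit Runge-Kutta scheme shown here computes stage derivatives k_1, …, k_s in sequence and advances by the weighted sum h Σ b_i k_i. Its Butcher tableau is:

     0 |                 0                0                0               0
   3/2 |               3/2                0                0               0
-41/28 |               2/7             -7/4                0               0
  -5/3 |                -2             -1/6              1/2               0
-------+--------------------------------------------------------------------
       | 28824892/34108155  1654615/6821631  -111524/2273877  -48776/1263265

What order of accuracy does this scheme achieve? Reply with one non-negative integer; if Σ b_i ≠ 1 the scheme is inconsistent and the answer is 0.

3

b = (28824892/34108155, 1654615/6821631, -111524/2273877, -48776/1263265)
c = (0, 3/2, -41/28, -5/3)
Ac = (0, 0, -21/8, -55/56)
Σ b_i: 28824892/34108155·1 + 1654615/6821631·1 + (-111524/2273877)·1 + (-48776/1263265)·1 = 1 ✓
b·c: 1654615/6821631·3/2 + (-111524/2273877)·(-41/28) + (-48776/1263265)·(-5/3) = 1/2 ✓
b·c²: 1654615/6821631·9/4 + (-111524/2273877)·1681/784 + (-48776/1263265)·25/9 = 1/3 ✓
b·Ac: (-111524/2273877)·(-21/8) + (-48776/1263265)·(-55/56) = 1/6 ✓
b·c³: 1654615/6821631·27/8 + (-111524/2273877)·(-68921/21952) + (-48776/1263265)·(-125/27) = 879665417/764022672 ≠ 1/4 ⇒ order 3.
b·(c∘Ac): (-111524/2273877)·123/32 + (-48776/1263265)·275/168 = -508787/2021224 ≠ 1/8
b·Ac²: (-111524/2273877)·(-63/16) + (-48776/1263265)·1093/1568 = 2939421/17685710 ≠ 1/12
b·A²c: (-48776/1263265)·(-21/16) = 128037/2526530 ≠ 1/24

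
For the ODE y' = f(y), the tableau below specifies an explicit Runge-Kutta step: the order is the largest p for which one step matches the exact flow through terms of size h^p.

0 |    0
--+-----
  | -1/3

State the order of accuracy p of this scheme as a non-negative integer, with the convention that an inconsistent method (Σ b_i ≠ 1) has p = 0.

0

b = (-1/3)
c = (0)
Σ b_i: (-1/3)·1 = -1/3 ≠ 1 ⇒ order 0.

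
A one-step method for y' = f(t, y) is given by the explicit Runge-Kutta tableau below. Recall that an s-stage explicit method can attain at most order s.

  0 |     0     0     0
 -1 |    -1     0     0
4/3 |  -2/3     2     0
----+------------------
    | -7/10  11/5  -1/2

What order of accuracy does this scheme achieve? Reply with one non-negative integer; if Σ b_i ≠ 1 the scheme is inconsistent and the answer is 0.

1

b = (-7/10, 11/5, -1/2)
c = (0, -1, 4/3)
Ac = (0, 0, -2)
Σ b_i: (-7/10)·1 + 11/5·1 + (-1/2)·1 = 1 ✓
b·c: 11/5·(-1) + (-1/2)·4/3 = -43/15 ≠ 1/2 ⇒ order 1.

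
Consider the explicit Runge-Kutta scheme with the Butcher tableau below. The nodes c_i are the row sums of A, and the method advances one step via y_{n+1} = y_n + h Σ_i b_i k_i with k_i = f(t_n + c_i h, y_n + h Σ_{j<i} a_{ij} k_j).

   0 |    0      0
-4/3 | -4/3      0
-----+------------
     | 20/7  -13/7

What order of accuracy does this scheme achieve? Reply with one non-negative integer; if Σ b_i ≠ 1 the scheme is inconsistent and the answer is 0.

b = (20/7, -13/7)
c = (0, -4/3)
Σ b_i: 20/7·1 + (-13/7)·1 = 1 ✓
b·c: (-13/7)·(-4/3) = 52/21 ≠ 1/2 ⇒ order 1.

1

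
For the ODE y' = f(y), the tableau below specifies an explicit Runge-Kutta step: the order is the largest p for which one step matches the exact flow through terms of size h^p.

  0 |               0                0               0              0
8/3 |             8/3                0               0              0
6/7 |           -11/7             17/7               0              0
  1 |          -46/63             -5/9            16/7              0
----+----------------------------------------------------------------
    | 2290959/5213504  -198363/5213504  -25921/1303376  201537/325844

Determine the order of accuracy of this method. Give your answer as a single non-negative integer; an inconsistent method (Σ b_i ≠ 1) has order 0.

b = (2290959/5213504, -198363/5213504, -25921/1303376, 201537/325844)
c = (0, 8/3, 6/7, 1)
Ac = (0, 0, 136/21, 632/1323)
Σ b_i: 2290959/5213504·1 + (-198363/5213504)·1 + (-25921/1303376)·1 + 201537/325844·1 = 1 ✓
b·c: (-198363/5213504)·8/3 + (-25921/1303376)·6/7 + 201537/325844·1 = 1/2 ✓
b·c²: (-198363/5213504)·64/9 + (-25921/1303376)·36/49 + 201537/325844·1 = 1/3 ✓
b·Ac: (-25921/1303376)·136/21 + 201537/325844·632/1323 = 1/6 ✓
b·c³: (-198363/5213504)·512/27 + (-25921/1303376)·216/343 + 201537/325844·1 = -2371367/20528172 ≠ 1/4 ⇒ order 3.
b·(c∘Ac): (-25921/1303376)·272/49 + 201537/325844·632/1323 = 45227/244383 ≠ 1/8
b·Ac²: (-25921/1303376)·1088/63 + 201537/325844·(-63104/27783) = -8972260/5132043 ≠ 1/12
b·A²c: 201537/325844·2176/147 = 745824/81461 ≠ 1/24

3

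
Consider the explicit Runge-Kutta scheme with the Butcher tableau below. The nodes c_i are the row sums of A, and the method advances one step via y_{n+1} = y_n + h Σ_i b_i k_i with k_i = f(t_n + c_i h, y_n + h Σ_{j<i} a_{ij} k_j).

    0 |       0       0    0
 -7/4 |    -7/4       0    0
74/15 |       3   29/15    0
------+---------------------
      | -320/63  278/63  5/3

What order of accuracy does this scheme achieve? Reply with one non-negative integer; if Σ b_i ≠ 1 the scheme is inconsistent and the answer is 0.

2

b = (-320/63, 278/63, 5/3)
c = (0, -7/4, 74/15)
Ac = (0, 0, -203/60)
Σ b_i: (-320/63)·1 + 278/63·1 + 5/3·1 = 1 ✓
b·c: 278/63·(-7/4) + 5/3·74/15 = 1/2 ✓
b·c²: 278/63·49/16 + 5/3·5476/225 = 58403/1080 ≠ 1/3 ⇒ order 2.
b·Ac: 5/3·(-203/60) = -203/36 ≠ 1/6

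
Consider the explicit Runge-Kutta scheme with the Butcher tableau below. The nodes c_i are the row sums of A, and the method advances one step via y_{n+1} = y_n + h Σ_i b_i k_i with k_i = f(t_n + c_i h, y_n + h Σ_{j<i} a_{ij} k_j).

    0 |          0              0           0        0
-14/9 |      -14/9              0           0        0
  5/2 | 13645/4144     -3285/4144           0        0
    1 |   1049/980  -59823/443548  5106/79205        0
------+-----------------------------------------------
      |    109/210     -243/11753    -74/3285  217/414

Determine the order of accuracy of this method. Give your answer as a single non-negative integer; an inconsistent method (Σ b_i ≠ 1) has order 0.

b = (109/210, -243/11753, -74/3285, 217/414)
c = (0, -14/9, 5/2, 1)
Ac = (0, 0, 365/296, 23/62)
Σ b_i: 109/210·1 + (-243/11753)·1 + (-74/3285)·1 + 217/414·1 = 1 ✓
b·c: (-243/11753)·(-14/9) + (-74/3285)·5/2 + 217/414·1 = 1/2 ✓
b·c²: (-243/11753)·196/81 + (-74/3285)·25/4 + 217/414·1 = 1/3 ✓
b·Ac: (-74/3285)·365/296 + 217/414·23/62 = 1/6 ✓
b·c³: (-243/11753)·(-2744/729) + (-74/3285)·125/8 + 217/414·1 = 1/4 ✓
b·(c∘Ac): (-74/3285)·1825/592 + 217/414·23/62 = 1/8 ✓
b·Ac²: (-74/3285)·(-2555/1332) + 217/414·299/3906 = 1/12 ✓
b·A²c: 217/414·69/868 = 1/24 ✓; 4 stages ⇒ order 4.

4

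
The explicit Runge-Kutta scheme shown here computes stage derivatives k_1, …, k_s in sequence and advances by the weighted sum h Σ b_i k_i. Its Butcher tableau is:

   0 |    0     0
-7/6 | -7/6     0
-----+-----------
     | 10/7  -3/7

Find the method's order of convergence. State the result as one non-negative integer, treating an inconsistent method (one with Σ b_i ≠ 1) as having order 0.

2

b = (10/7, -3/7)
c = (0, -7/6)
Σ b_i: 10/7·1 + (-3/7)·1 = 1 ✓
b·c: (-3/7)·(-7/6) = 1/2 ✓; 2 stages ⇒ order 2.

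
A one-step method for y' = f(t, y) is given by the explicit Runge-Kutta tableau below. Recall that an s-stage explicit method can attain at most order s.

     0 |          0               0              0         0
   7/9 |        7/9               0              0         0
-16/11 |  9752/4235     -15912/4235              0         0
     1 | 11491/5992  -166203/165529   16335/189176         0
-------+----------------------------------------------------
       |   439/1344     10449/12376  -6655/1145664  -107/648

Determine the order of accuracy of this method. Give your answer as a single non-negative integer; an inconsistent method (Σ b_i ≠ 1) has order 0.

b = (439/1344, 10449/12376, -6655/1145664, -107/648)
c = (0, 7/9, -16/11, 1)
Ac = (0, 0, -1768/605, -97/107)
Σ b_i: 439/1344·1 + 10449/12376·1 + (-6655/1145664)·1 + (-107/648)·1 = 1 ✓
b·c: 10449/12376·7/9 + (-6655/1145664)·(-16/11) + (-107/648)·1 = 1/2 ✓
b·c²: 10449/12376·49/81 + (-6655/1145664)·256/121 + (-107/648)·1 = 1/3 ✓
b·Ac: (-6655/1145664)·(-1768/605) + (-107/648)·(-97/107) = 1/6 ✓
b·c³: 10449/12376·343/729 + (-6655/1145664)·(-4096/1331) + (-107/648)·1 = 1/4 ✓
b·(c∘Ac): (-6655/1145664)·28288/6655 + (-107/648)·(-97/107) = 1/8 ✓
b·Ac²: (-6655/1145664)·(-12376/5445) + (-107/648)·(-409/963) = 1/12 ✓
b·A²c: (-107/648)·(-27/107) = 1/24 ✓; 4 stages ⇒ order 4.

4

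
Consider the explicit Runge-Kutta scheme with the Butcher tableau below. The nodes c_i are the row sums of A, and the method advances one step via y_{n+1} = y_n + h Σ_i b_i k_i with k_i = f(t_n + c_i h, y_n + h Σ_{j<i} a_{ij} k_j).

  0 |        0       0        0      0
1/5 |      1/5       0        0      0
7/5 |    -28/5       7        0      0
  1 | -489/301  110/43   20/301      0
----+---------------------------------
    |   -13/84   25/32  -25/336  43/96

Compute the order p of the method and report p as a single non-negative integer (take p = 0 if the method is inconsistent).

b = (-13/84, 25/32, -25/336, 43/96)
c = (0, 1/5, 7/5, 1)
Ac = (0, 0, 7/5, 26/43)
Σ b_i: (-13/84)·1 + 25/32·1 + (-25/336)·1 + 43/96·1 = 1 ✓
b·c: 25/32·1/5 + (-25/336)·7/5 + 43/96·1 = 1/2 ✓
b·c²: 25/32·1/25 + (-25/336)·49/25 + 43/96·1 = 1/3 ✓
b·Ac: (-25/336)·7/5 + 43/96·26/43 = 1/6 ✓
b·c³: 25/32·1/125 + (-25/336)·343/125 + 43/96·1 = 1/4 ✓
b·(c∘Ac): (-25/336)·49/25 + 43/96·26/43 = 1/8 ✓
b·Ac²: (-25/336)·7/25 + 43/96·10/43 = 1/12 ✓
b·A²c: 43/96·4/43 = 1/24 ✓; 4 stages ⇒ order 4.

4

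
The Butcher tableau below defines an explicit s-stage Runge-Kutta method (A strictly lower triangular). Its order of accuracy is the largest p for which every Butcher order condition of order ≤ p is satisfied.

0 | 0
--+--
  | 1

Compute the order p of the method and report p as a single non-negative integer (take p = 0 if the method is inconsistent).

b = (1)
c = (0)
Σ b_i: 1·1 = 1 ✓; 1 stage ⇒ order 1.

1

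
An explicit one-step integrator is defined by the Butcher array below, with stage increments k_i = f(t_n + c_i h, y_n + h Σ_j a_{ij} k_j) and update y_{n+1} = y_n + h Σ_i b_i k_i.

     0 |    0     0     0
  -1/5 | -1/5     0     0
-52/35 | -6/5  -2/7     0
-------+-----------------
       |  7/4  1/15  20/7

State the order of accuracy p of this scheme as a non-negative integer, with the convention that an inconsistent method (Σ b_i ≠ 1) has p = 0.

b = (7/4, 1/15, 20/7)
c = (0, -1/5, -52/35)
Ac = (0, 0, 2/35)
Σ b_i: 7/4·1 + 1/15·1 + 20/7·1 = 1963/420 ≠ 1 ⇒ order 0.

0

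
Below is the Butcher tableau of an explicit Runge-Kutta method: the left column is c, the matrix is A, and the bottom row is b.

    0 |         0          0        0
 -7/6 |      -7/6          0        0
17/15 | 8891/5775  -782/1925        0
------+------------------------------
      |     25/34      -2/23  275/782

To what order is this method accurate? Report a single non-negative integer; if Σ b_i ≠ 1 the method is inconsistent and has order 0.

3

b = (25/34, -2/23, 275/782)
c = (0, -7/6, 17/15)
Ac = (0, 0, 391/825)
Σ b_i: 25/34·1 + (-2/23)·1 + 275/782·1 = 1 ✓
b·c: (-2/23)·(-7/6) + 275/782·17/15 = 1/2 ✓
b·c²: (-2/23)·49/36 + 275/782·289/225 = 1/3 ✓
b·Ac: 275/782·391/825 = 1/6 ✓; 3 stages ⇒ order 3.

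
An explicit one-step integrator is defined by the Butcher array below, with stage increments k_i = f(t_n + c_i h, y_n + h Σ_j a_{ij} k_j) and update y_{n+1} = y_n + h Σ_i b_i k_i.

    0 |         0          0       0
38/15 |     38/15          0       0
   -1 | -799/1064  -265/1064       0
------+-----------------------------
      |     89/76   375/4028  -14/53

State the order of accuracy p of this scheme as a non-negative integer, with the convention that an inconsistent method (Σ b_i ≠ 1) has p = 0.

3

b = (89/76, 375/4028, -14/53)
c = (0, 38/15, -1)
Ac = (0, 0, -53/84)
Σ b_i: 89/76·1 + 375/4028·1 + (-14/53)·1 = 1 ✓
b·c: 375/4028·38/15 + (-14/53)·(-1) = 1/2 ✓
b·c²: 375/4028·1444/225 + (-14/53)·1 = 1/3 ✓
b·Ac: (-14/53)·(-53/84) = 1/6 ✓; 3 stages ⇒ order 3.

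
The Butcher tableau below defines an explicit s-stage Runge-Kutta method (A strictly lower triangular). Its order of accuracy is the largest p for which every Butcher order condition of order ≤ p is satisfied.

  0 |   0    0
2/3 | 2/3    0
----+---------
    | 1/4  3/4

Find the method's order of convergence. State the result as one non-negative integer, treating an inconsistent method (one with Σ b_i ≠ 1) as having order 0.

2

b = (1/4, 3/4)
c = (0, 2/3)
Σ b_i: 1/4·1 + 3/4·1 = 1 ✓
b·c: 3/4·2/3 = 1/2 ✓; 2 stages ⇒ order 2.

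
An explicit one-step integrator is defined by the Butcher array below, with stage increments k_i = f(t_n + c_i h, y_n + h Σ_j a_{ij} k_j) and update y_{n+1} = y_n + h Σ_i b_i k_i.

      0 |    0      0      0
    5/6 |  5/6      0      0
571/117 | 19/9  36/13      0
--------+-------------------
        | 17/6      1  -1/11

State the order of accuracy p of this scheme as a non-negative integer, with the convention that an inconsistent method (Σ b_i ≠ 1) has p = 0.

0

b = (17/6, 1, -1/11)
c = (0, 5/6, 571/117)
Ac = (0, 0, 30/13)
Σ b_i: 17/6·1 + 1·1 + (-1/11)·1 = 247/66 ≠ 1 ⇒ order 0.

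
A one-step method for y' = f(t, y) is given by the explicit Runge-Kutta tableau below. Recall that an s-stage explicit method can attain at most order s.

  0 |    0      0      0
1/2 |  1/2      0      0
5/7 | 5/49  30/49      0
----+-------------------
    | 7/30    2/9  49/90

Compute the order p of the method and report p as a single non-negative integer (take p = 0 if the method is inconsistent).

b = (7/30, 2/9, 49/90)
c = (0, 1/2, 5/7)
Ac = (0, 0, 15/49)
Σ b_i: 7/30·1 + 2/9·1 + 49/90·1 = 1 ✓
b·c: 2/9·1/2 + 49/90·5/7 = 1/2 ✓
b·c²: 2/9·1/4 + 49/90·25/49 = 1/3 ✓
b·Ac: 49/90·15/49 = 1/6 ✓; 3 stages ⇒ order 3.

3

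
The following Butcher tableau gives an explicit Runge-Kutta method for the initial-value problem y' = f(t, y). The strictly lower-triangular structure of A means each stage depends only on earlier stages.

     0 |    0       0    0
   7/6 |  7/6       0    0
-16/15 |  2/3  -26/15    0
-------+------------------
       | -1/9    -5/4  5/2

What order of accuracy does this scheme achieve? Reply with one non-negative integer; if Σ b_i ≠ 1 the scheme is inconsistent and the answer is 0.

0

b = (-1/9, -5/4, 5/2)
c = (0, 7/6, -16/15)
Ac = (0, 0, -91/45)
Σ b_i: (-1/9)·1 + (-5/4)·1 + 5/2·1 = 41/36 ≠ 1 ⇒ order 0.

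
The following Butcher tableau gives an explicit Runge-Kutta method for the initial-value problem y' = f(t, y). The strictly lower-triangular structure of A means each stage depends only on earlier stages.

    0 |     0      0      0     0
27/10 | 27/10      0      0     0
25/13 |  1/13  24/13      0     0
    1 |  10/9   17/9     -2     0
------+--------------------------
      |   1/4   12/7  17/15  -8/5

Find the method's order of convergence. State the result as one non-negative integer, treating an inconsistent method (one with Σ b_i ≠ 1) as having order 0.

0

b = (1/4, 12/7, 17/15, -8/5)
c = (0, 27/10, 25/13, 1)
Ac = (0, 0, 324/65, 163/130)
Σ b_i: 1/4·1 + 12/7·1 + 17/15·1 + (-8/5)·1 = 629/420 ≠ 1 ⇒ order 0.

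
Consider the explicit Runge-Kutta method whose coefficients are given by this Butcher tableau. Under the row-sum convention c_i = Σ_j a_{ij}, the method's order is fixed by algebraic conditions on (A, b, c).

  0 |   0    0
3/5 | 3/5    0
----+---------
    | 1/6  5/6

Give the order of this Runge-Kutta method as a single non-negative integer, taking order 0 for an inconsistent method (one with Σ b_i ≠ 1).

2

b = (1/6, 5/6)
c = (0, 3/5)
Σ b_i: 1/6·1 + 5/6·1 = 1 ✓
b·c: 5/6·3/5 = 1/2 ✓; 2 stages ⇒ order 2.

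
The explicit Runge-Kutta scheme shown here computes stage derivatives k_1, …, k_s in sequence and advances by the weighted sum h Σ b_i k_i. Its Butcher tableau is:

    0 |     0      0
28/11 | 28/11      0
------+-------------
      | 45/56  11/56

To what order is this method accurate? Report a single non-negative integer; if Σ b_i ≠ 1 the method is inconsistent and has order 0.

b = (45/56, 11/56)
c = (0, 28/11)
Σ b_i: 45/56·1 + 11/56·1 = 1 ✓
b·c: 11/56·28/11 = 1/2 ✓; 2 stages ⇒ order 2.

2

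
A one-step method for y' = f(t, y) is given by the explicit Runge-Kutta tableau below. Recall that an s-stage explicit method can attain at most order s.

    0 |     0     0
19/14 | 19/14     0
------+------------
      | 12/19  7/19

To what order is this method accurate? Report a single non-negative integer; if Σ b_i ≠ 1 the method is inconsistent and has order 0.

2

b = (12/19, 7/19)
c = (0, 19/14)
Σ b_i: 12/19·1 + 7/19·1 = 1 ✓
b·c: 7/19·19/14 = 1/2 ✓; 2 stages ⇒ order 2.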